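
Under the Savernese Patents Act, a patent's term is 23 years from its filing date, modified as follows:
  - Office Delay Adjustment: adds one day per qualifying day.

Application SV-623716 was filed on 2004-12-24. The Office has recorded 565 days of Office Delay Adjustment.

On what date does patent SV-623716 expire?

Base term: filing date + 23 years → 24 December 2027.
Office Delay Adjustment: +565 days → 11 July 2029.

2029-07-11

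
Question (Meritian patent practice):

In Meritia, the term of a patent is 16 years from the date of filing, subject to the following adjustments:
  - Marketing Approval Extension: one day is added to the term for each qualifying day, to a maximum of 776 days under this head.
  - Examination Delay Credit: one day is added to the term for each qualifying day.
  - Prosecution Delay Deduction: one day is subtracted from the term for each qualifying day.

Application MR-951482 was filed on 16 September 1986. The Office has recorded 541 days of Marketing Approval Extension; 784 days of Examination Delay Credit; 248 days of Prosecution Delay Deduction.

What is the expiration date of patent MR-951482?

2005-08-28

Base term: filing date + 16 years → 16 September 2002.
Marketing Approval Extension: 541 days (within the 776-day cap) → +541 days → 10 March 2004.
Examination Delay Credit: +784 days → 3 May 2006.
Prosecution Delay Deduction: −248 days → 28 August 2005.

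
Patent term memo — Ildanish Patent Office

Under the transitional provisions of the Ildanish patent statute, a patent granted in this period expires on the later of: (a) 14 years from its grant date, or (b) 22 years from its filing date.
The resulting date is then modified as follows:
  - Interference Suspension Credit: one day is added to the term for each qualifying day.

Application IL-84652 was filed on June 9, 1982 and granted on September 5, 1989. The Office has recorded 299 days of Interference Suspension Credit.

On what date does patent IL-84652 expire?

2005-04-04

(a) grant + 14 years → 5 September 2003.
(b) filing + 22 years → 9 June 2004.
Later of the two: 9 June 2004.
Interference Suspension Credit: +299 days → 4 April 2005.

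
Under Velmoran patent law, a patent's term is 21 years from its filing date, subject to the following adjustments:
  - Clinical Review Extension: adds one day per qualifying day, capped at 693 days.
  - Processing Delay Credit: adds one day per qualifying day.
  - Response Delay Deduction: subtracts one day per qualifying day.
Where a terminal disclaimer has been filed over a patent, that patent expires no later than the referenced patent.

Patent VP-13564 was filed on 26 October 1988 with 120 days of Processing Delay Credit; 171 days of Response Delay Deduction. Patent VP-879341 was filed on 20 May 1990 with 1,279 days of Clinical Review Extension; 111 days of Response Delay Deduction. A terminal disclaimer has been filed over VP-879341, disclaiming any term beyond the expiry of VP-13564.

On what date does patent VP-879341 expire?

September 5, 2009

Natural term of VP-879341:
  Base: filing + 21 years → 20 May 2011.
  Clinical Review Extension: 1279 days claimed exceeds the 693-day cap, so +693 days → 12 April 2013.
  Response Delay Deduction: −111 days → 22 December 2012.
Expiry of referenced patent VP-13564:
  Base: filing + 21 years → 26 October 2009.
  Processing Delay Credit: +120 days → 23 February 2010.
  Response Delay Deduction: −171 days → 5 September 2009.
Terminal disclaimer: VP-879341 expires on the earlier of 22 December 2012 and 5 September 2009.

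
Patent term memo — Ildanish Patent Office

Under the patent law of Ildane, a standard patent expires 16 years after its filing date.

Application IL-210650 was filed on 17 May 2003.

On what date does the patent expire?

Filing date + 16 years → 17 May 2019.

2019-05-17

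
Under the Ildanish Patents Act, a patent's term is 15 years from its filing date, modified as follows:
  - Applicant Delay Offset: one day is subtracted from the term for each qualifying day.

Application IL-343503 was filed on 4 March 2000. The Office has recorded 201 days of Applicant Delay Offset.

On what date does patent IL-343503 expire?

Base term: filing date + 15 years → 4 March 2015.
Applicant Delay Offset: −201 days → 15 August 2014.

August 15, 2014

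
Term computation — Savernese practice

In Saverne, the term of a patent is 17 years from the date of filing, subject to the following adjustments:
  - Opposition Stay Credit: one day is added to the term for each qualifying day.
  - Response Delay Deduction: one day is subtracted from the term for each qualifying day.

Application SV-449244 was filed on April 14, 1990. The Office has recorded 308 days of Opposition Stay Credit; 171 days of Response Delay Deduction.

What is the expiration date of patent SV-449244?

Base term: filing date + 17 years → 14 April 2007.
Opposition Stay Credit: +308 days → 16 February 2008.
Response Delay Deduction: −171 days → 29 August 2007.

2007-08-29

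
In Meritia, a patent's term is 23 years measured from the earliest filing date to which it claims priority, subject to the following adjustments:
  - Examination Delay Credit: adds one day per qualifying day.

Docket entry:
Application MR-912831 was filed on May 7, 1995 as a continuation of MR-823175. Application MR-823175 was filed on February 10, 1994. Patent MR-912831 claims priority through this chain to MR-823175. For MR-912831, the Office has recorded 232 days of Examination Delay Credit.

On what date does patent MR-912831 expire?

2017-09-30

Earliest priority filing: 10 February 1994.
Base term: 10 February 1994 + 23 years → 10 February 2017.
Examination Delay Credit: +232 days → 30 September 2017.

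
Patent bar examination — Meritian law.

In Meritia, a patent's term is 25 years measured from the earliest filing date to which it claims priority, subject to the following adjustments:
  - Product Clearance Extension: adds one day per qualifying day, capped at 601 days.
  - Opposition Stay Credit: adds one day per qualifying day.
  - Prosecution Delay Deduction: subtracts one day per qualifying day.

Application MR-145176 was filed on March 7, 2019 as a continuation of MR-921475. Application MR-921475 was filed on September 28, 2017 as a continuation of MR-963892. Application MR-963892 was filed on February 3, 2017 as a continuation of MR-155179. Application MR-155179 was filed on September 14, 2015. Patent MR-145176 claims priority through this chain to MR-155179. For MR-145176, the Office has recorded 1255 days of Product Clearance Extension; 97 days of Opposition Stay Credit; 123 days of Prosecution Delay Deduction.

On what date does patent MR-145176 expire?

Earliest priority filing: 14 September 2015.
Base term: 14 September 2015 + 25 years → 14 September 2040.
Product Clearance Extension: 1255 days claimed exceeds the 601-day cap, so +601 days → 8 May 2042.
Opposition Stay Credit: +97 days → 13 August 2042.
Prosecution Delay Deduction: −123 days → 12 April 2042.

April 12, 2042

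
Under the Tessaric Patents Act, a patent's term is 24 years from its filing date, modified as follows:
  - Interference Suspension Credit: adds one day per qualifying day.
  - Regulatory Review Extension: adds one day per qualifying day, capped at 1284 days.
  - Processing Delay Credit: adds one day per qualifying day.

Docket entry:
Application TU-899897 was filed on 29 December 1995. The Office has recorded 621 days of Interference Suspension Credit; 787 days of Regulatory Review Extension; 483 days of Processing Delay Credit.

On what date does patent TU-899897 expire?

Base term: filing date + 24 years → 29 December 2019.
Interference Suspension Credit: +621 days → 10 September 2021.
Regulatory Review Extension: 787 days (within the 1284-day cap) → +787 days → 6 November 2023.
Processing Delay Credit: +483 days → 3 March 2025.

2025-03-03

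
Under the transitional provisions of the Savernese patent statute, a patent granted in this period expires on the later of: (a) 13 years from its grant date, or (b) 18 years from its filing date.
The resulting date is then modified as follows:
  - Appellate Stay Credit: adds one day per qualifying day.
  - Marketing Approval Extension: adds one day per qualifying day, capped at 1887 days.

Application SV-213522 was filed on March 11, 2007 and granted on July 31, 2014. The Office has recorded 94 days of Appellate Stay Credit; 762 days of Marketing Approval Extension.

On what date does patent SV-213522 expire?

(a) grant + 13 years → 31 July 2027.
(b) filing + 18 years → 11 March 2025.
Later of the two: 31 July 2027.
Appellate Stay Credit: +94 days → 2 November 2027.
Marketing Approval Extension: 762 days (within the 1887-day cap) → +762 days → 3 December 2029.

2029-12-03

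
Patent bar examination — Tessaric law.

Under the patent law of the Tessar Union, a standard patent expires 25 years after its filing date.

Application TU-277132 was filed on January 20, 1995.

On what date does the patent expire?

January 20, 2020

Filing date + 25 years → 20 January 2020.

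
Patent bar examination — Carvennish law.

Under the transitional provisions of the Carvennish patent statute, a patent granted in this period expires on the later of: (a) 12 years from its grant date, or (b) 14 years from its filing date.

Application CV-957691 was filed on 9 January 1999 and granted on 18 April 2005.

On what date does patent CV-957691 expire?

(a) grant + 12 years → 18 April 2017.
(b) filing + 14 years → 9 January 2013.
Later of the two: 18 April 2017.

2017-04-18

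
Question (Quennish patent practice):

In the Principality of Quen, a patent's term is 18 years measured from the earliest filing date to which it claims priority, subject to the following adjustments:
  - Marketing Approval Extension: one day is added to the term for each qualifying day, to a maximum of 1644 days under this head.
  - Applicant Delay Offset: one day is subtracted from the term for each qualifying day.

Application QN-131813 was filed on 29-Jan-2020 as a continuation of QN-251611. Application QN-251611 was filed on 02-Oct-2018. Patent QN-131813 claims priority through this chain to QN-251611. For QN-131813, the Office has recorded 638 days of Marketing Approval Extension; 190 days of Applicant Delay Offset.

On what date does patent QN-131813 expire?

December 24, 2037

Earliest priority filing: 2 October 2018.
Base term: 2 October 2018 + 18 years → 2 October 2036.
Marketing Approval Extension: 638 days (within the 1644-day cap) → +638 days → 2 July 2038.
Applicant Delay Offset: −190 days → 24 December 2037.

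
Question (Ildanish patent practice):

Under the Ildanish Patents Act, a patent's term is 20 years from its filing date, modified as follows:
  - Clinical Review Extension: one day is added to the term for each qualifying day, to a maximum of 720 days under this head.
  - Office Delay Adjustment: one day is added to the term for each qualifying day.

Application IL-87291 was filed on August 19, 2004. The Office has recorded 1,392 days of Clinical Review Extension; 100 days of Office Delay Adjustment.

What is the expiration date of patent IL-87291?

November 17, 2026

Base term: filing date + 20 years → 19 August 2024.
Clinical Review Extension: 1392 days claimed exceeds the 720-day cap, so +720 days → 9 August 2026.
Office Delay Adjustment: +100 days → 17 November 2026.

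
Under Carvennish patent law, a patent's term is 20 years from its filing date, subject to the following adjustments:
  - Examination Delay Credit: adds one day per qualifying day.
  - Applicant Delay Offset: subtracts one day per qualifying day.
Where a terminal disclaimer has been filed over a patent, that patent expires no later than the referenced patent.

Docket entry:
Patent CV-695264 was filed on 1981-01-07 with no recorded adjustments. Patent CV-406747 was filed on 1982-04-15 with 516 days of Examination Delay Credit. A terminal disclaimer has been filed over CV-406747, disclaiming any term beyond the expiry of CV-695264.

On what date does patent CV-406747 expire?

Natural term of CV-406747:
  Base: filing + 20 years → 15 April 2002.
  Examination Delay Credit: +516 days → 13 September 2003.
Expiry of referenced patent CV-695264:
  Base: filing + 20 years → 7 January 2001.
Terminal disclaimer: CV-406747 expires on the earlier of 13 September 2003 and 7 January 2001.

2001-01-07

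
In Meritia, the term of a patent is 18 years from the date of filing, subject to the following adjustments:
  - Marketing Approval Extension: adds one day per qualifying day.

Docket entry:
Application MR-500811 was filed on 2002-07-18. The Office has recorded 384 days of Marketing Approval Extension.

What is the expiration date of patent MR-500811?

2021-08-06

Base term: filing date + 18 years → 18 July 2020.
Marketing Approval Extension: +384 days → 6 August 2021.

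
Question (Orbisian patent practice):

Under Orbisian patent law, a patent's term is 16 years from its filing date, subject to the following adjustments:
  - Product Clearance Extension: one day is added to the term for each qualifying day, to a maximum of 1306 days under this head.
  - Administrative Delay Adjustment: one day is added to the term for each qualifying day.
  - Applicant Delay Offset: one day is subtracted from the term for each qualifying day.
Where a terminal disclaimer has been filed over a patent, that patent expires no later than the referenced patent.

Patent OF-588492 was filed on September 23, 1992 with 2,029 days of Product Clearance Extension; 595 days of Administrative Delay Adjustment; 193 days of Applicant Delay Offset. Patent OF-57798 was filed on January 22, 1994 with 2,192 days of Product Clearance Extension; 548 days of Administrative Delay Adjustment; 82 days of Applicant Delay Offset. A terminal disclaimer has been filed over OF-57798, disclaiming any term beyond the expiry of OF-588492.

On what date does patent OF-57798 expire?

Natural term of OF-57798:
  Base: filing + 16 years → 22 January 2010.
  Product Clearance Extension: 2192 days claimed exceeds the 1306-day cap, so +1306 days → 20 August 2013.
  Administrative Delay Adjustment: +548 days → 19 February 2015.
  Applicant Delay Offset: −82 days → 29 November 2014.
Expiry of referenced patent OF-588492:
  Base: filing + 16 years → 23 September 2008.
  Product Clearance Extension: 2029 days claimed exceeds the 1306-day cap, so +1306 days → 21 April 2012.
  Administrative Delay Adjustment: +595 days → 7 December 2013.
  Applicant Delay Offset: −193 days → 28 May 2013.
Terminal disclaimer: OF-57798 expires on the earlier of 29 November 2014 and 28 May 2013.

2013-05-28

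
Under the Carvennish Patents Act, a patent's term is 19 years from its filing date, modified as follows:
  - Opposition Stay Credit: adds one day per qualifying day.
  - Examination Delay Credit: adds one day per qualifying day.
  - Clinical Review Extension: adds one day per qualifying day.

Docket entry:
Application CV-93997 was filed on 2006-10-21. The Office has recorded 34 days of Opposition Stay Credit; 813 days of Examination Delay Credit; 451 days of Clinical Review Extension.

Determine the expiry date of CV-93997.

Base term: filing date + 19 years → 21 October 2025.
Opposition Stay Credit: +34 days → 24 November 2025.
Examination Delay Credit: +813 days → 15 February 2028.
Clinical Review Extension: +451 days → 11 May 2029.

May 11, 2029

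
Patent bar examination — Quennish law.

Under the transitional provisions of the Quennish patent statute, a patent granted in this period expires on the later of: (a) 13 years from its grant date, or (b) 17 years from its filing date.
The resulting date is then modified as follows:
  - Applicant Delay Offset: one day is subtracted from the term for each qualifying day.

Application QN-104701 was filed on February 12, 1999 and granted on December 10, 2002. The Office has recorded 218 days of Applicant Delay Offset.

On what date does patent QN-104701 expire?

(a) grant + 13 years → 10 December 2015.
(b) filing + 17 years → 12 February 2016.
Later of the two: 12 February 2016.
Applicant Delay Offset: −218 days → 9 July 2015.

July 9, 2015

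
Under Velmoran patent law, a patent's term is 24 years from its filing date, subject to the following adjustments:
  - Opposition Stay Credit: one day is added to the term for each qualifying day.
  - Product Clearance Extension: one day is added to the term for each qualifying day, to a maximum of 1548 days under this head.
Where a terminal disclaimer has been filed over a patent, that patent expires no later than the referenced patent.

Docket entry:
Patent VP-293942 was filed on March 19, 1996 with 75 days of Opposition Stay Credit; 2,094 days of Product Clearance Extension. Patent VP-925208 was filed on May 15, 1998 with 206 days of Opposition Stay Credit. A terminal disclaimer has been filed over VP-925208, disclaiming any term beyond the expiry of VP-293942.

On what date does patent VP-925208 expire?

2022-12-07

Natural term of VP-925208:
  Base: filing + 24 years → 15 May 2022.
  Opposition Stay Credit: +206 days → 7 December 2022.
Expiry of referenced patent VP-293942:
  Base: filing + 24 years → 19 March 2020.
  Opposition Stay Credit: +75 days → 2 June 2020.
  Product Clearance Extension: 2094 days claimed exceeds the 1548-day cap, so +1548 days → 28 August 2024.
Terminal disclaimer: VP-925208 expires on the earlier of 7 December 2022 and 28 August 2024.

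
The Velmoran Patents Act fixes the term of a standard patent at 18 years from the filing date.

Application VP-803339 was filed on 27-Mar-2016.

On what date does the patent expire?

March 27, 2034

Filing date + 18 years → 27 March 2034.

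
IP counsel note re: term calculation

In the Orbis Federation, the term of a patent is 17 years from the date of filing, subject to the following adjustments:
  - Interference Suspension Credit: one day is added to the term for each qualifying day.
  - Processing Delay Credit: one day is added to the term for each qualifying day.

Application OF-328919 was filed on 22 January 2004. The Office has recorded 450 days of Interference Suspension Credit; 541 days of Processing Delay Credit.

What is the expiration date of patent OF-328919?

Base term: filing date + 17 years → 22 January 2021.
Interference Suspension Credit: +450 days → 17 April 2022.
Processing Delay Credit: +541 days → 10 October 2023.

2023-10-10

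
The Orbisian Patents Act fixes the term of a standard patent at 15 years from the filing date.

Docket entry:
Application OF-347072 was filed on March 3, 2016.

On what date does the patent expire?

2031-03-03

Filing date + 15 years → 3 March 2031.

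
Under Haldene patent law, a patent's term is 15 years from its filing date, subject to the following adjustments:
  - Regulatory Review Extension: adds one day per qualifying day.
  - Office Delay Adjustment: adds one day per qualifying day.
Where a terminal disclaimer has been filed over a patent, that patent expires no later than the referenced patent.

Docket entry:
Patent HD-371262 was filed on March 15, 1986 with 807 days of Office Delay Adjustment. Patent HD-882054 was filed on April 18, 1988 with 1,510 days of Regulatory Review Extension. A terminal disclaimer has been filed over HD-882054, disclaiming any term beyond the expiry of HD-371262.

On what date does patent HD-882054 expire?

2003-05-31

Natural term of HD-882054:
  Base: filing + 15 years → 18 April 2003.
  Regulatory Review Extension: +1510 days → 6 June 2007.
Expiry of referenced patent HD-371262:
  Base: filing + 15 years → 15 March 2001.
  Office Delay Adjustment: +807 days → 31 May 2003.
Terminal disclaimer: HD-882054 expires on the earlier of 6 June 2007 and 31 May 2003.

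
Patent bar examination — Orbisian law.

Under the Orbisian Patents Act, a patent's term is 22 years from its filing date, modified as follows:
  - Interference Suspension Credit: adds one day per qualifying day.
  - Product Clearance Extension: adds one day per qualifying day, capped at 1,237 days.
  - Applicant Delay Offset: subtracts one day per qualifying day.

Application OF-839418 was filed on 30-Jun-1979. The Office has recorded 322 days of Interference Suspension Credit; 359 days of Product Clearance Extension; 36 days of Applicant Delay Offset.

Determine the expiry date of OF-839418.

Base term: filing date + 22 years → 30 June 2001.
Interference Suspension Credit: +322 days → 18 May 2002.
Product Clearance Extension: 359 days (within the 1237-day cap) → +359 days → 12 May 2003.
Applicant Delay Offset: −36 days → 6 April 2003.

2003-04-06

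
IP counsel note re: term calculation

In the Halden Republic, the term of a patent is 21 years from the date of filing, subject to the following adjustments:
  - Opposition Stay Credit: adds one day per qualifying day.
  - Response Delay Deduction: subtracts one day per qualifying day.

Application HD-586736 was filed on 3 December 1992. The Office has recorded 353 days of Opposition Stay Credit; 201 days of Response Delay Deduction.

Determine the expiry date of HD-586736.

2014-05-04

Base term: filing date + 21 years → 3 December 2013.
Opposition Stay Credit: +353 days → 21 November 2014.
Response Delay Deduction: −201 days → 4 May 2014.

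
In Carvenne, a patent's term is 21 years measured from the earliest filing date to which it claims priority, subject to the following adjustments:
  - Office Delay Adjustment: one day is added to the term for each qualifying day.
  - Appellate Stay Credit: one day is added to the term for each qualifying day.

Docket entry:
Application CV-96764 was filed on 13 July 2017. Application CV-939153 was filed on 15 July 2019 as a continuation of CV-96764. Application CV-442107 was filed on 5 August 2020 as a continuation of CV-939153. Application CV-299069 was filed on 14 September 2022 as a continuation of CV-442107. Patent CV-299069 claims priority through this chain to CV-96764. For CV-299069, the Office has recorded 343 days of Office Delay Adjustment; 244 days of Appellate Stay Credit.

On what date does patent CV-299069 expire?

Earliest priority filing: 13 July 2017.
Base term: 13 July 2017 + 21 years → 13 July 2038.
Office Delay Adjustment: +343 days → 21 June 2039.
Appellate Stay Credit: +244 days → 20 February 2040.

2040-02-20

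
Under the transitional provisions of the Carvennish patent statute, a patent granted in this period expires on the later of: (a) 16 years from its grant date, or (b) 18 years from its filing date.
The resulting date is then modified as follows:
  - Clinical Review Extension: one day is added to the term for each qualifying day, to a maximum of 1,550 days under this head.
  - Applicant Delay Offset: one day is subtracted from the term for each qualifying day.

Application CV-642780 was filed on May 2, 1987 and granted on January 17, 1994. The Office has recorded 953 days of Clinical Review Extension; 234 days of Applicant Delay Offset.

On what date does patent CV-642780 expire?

(a) grant + 16 years → 17 January 2010.
(b) filing + 18 years → 2 May 2005.
Later of the two: 17 January 2010.
Clinical Review Extension: 953 days (within the 1550-day cap) → +953 days → 27 August 2012.
Applicant Delay Offset: −234 days → 6 January 2012.

January 6, 2012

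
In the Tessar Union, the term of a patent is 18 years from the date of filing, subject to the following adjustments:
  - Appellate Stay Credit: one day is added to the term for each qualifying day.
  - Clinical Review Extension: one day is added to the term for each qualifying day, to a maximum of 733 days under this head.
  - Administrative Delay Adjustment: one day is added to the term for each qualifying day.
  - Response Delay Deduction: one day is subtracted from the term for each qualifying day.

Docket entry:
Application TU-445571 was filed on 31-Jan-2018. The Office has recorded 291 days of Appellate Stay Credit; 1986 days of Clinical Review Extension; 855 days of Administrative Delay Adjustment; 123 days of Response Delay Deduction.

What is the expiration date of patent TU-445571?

Base term: filing date + 18 years → 31 January 2036.
Appellate Stay Credit: +291 days → 17 November 2036.
Clinical Review Extension: 1986 days claimed exceeds the 733-day cap, so +733 days → 20 November 2038.
Administrative Delay Adjustment: +855 days → 24 March 2041.
Response Delay Deduction: −123 days → 21 November 2040.

2040-11-21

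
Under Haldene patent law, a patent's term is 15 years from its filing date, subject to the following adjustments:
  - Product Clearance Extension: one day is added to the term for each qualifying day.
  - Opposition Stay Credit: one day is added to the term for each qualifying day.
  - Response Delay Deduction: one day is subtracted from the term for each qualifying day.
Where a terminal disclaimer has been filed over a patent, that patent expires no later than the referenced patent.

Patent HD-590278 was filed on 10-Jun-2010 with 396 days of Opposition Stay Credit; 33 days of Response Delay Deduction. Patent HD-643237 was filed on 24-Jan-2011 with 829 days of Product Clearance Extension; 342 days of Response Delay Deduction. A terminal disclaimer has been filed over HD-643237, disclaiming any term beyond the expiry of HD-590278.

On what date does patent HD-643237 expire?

2026-06-08

Natural term of HD-643237:
  Base: filing + 15 years → 24 January 2026.
  Product Clearance Extension: +829 days → 2 May 2028.
  Response Delay Deduction: −342 days → 26 May 2027.
Expiry of referenced patent HD-590278:
  Base: filing + 15 years → 10 June 2025.
  Opposition Stay Credit: +396 days → 11 July 2026.
  Response Delay Deduction: −33 days → 8 June 2026.
Terminal disclaimer: HD-643237 expires on the earlier of 26 May 2027 and 8 June 2026.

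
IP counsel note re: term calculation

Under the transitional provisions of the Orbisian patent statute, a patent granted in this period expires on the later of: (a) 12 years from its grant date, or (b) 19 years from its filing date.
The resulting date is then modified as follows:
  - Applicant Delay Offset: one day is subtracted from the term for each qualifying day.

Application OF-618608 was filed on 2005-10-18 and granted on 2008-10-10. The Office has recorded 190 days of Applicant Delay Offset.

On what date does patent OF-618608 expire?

(a) grant + 12 years → 10 October 2020.
(b) filing + 19 years → 18 October 2024.
Later of the two: 18 October 2024.
Applicant Delay Offset: −190 days → 11 April 2024.

April 11, 2024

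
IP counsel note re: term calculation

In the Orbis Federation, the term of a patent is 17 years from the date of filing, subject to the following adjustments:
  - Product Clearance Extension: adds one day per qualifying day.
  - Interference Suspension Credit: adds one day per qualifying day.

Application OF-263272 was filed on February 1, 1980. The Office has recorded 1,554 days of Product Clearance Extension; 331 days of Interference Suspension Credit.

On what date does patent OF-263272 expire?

2002-04-01

Base term: filing date + 17 years → 1 February 1997.
Product Clearance Extension: +1554 days → 5 May 2001.
Interference Suspension Credit: +331 days → 1 April 2002.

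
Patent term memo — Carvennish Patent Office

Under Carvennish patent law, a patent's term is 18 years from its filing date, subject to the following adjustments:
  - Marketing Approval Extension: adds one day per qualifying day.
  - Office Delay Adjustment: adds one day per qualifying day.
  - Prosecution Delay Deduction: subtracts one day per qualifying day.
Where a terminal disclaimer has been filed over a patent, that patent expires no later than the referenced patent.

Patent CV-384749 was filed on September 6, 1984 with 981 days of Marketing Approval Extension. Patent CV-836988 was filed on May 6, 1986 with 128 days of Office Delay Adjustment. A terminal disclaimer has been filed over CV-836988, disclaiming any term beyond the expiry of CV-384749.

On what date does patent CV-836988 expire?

Natural term of CV-836988:
  Base: filing + 18 years → 6 May 2004.
  Office Delay Adjustment: +128 days → 11 September 2004.
Expiry of referenced patent CV-384749:
  Base: filing + 18 years → 6 September 2002.
  Marketing Approval Extension: +981 days → 14 May 2005.
Terminal disclaimer: CV-836988 expires on the earlier of 11 September 2004 and 14 May 2005.

September 11, 2004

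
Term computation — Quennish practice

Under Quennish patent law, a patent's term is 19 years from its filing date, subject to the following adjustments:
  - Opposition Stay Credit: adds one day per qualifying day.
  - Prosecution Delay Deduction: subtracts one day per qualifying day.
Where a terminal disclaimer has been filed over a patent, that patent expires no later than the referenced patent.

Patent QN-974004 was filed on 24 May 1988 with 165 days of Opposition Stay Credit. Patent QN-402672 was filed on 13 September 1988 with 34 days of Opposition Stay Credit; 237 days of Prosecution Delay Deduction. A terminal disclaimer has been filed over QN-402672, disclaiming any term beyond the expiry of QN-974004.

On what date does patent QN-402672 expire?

February 22, 2007

Natural term of QN-402672:
  Base: filing + 19 years → 13 September 2007.
  Opposition Stay Credit: +34 days → 17 October 2007.
  Prosecution Delay Deduction: −237 days → 22 February 2007.
Expiry of referenced patent QN-974004:
  Base: filing + 19 years → 24 May 2007.
  Opposition Stay Credit: +165 days → 5 November 2007.
Terminal disclaimer: QN-402672 expires on the earlier of 22 February 2007 and 5 November 2007.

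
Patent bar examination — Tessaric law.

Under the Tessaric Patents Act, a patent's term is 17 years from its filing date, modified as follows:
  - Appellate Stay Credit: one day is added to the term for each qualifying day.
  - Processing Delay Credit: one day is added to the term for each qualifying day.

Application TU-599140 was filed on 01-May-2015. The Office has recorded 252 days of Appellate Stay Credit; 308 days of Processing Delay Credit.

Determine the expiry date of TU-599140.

2033-11-12

Base term: filing date + 17 years → 1 May 2032.
Appellate Stay Credit: +252 days → 8 January 2033.
Processing Delay Credit: +308 days → 12 November 2033.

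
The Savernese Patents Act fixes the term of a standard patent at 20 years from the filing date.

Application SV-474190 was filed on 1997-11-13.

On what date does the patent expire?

Filing date + 20 years → 13 November 2017.

2017-11-13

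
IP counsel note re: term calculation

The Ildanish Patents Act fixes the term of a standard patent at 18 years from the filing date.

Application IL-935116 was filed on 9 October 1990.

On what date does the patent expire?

2008-10-09

Filing date + 18 years → 9 October 2008.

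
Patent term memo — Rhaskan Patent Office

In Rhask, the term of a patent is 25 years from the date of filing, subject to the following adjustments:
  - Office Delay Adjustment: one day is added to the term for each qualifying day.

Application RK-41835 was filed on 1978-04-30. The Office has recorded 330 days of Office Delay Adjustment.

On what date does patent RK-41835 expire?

Base term: filing date + 25 years → 30 April 2003.
Office Delay Adjustment: +330 days → 25 March 2004.

2004-03-25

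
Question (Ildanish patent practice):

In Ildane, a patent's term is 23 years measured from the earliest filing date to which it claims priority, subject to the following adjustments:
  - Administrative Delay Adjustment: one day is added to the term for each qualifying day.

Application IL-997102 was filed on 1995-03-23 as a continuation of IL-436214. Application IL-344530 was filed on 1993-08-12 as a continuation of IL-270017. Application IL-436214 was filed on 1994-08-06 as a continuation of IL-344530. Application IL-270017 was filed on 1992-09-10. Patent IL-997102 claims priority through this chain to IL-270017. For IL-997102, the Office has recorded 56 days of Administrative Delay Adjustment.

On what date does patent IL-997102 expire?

Earliest priority filing: 10 September 1992.
Base term: 10 September 1992 + 23 years → 10 September 2015.
Administrative Delay Adjustment: +56 days → 5 November 2015.

November 5, 2015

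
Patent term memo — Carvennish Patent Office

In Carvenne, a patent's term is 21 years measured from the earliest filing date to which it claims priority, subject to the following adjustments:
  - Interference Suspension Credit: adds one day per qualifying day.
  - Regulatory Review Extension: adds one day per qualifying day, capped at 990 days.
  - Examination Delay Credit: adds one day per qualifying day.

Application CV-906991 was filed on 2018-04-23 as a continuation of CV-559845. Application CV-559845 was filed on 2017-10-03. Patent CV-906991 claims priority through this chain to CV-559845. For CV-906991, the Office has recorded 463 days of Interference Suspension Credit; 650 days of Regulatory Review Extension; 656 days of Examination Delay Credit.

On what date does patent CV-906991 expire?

2043-08-07

Earliest priority filing: 3 October 2017.
Base term: 3 October 2017 + 21 years → 3 October 2038.
Interference Suspension Credit: +463 days → 9 January 2040.
Regulatory Review Extension: 650 days (within the 990-day cap) → +650 days → 20 October 2041.
Examination Delay Credit: +656 days → 7 August 2043.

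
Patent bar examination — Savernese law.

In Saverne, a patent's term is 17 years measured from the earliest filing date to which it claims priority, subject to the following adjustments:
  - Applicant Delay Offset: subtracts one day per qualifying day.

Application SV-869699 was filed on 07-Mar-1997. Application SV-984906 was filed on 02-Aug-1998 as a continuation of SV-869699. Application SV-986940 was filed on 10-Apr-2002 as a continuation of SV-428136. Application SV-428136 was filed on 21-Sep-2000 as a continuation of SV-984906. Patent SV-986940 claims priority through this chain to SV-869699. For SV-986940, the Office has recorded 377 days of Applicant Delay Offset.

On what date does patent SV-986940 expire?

Earliest priority filing: 7 March 1997.
Base term: 7 March 1997 + 17 years → 7 March 2014.
Applicant Delay Offset: −377 days → 23 February 2013.

February 23, 2013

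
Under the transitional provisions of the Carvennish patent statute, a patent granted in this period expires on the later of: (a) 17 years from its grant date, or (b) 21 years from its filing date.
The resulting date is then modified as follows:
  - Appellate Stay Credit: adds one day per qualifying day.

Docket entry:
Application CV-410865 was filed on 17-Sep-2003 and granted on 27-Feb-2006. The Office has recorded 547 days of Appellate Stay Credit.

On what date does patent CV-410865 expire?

March 18, 2026

(a) grant + 17 years → 27 February 2023.
(b) filing + 21 years → 17 September 2024.
Later of the two: 17 September 2024.
Appellate Stay Credit: +547 days → 18 March 2026.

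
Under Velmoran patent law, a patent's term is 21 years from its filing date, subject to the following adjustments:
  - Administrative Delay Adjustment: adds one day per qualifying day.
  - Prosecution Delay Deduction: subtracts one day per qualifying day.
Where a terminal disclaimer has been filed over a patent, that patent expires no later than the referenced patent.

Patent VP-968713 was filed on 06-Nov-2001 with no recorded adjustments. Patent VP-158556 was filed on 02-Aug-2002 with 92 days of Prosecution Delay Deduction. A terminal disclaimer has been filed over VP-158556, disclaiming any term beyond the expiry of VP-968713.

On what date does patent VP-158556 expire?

November 6, 2022

Natural term of VP-158556:
  Base: filing + 21 years → 2 August 2023.
  Prosecution Delay Deduction: −92 days → 2 May 2023.
Expiry of referenced patent VP-968713:
  Base: filing + 21 years → 6 November 2022.
Terminal disclaimer: VP-158556 expires on the earlier of 2 May 2023 and 6 November 2022.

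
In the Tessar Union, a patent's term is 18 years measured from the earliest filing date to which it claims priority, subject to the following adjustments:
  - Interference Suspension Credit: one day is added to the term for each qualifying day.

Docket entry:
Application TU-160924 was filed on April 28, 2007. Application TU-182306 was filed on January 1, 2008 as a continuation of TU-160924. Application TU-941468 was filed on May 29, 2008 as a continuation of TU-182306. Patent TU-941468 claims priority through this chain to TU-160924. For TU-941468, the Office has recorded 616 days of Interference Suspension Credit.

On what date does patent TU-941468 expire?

Earliest priority filing: 28 April 2007.
Base term: 28 April 2007 + 18 years → 28 April 2025.
Interference Suspension Credit: +616 days → 4 January 2027.

January 4, 2027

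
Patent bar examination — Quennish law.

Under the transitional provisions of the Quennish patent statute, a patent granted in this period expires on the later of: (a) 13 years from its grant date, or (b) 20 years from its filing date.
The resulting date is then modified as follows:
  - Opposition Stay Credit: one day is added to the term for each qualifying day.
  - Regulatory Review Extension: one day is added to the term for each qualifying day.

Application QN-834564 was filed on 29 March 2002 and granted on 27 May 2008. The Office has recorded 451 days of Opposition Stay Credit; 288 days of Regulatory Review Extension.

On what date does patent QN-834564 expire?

(a) grant + 13 years → 27 May 2021.
(b) filing + 20 years → 29 March 2022.
Later of the two: 29 March 2022.
Opposition Stay Credit: +451 days → 23 June 2023.
Regulatory Review Extension: +288 days → 6 April 2024.

April 6, 2024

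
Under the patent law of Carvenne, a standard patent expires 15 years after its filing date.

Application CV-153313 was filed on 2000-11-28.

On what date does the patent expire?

November 28, 2015

Filing date + 15 years → 28 November 2015.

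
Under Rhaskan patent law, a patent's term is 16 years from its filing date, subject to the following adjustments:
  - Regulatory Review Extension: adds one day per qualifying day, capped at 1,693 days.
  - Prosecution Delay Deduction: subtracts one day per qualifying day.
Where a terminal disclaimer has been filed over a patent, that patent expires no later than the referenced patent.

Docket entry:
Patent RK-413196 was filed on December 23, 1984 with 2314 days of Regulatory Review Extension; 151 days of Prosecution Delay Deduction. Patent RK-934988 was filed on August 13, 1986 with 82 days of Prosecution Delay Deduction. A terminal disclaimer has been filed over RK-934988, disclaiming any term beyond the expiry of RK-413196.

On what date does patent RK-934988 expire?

2002-05-23

Natural term of RK-934988:
  Base: filing + 16 years → 13 August 2002.
  Prosecution Delay Deduction: −82 days → 23 May 2002.
Expiry of referenced patent RK-413196:
  Base: filing + 16 years → 23 December 2000.
  Regulatory Review Extension: 2314 days claimed exceeds the 1693-day cap, so +1693 days → 12 August 2005.
  Prosecution Delay Deduction: −151 days → 14 March 2005.
Terminal disclaimer: RK-934988 expires on the earlier of 23 May 2002 and 14 March 2005.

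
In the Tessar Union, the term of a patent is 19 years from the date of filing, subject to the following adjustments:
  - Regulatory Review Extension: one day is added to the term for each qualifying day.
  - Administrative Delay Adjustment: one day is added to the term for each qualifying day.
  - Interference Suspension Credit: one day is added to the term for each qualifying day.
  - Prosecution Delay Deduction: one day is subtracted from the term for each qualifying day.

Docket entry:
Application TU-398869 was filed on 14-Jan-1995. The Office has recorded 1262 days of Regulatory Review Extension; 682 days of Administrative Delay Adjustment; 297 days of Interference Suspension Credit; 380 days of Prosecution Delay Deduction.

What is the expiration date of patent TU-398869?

February 18, 2019

Base term: filing date + 19 years → 14 January 2014.
Regulatory Review Extension: +1262 days → 29 June 2017.
Administrative Delay Adjustment: +682 days → 12 May 2019.
Interference Suspension Credit: +297 days → 4 March 2020.
Prosecution Delay Deduction: −380 days → 18 February 2019.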